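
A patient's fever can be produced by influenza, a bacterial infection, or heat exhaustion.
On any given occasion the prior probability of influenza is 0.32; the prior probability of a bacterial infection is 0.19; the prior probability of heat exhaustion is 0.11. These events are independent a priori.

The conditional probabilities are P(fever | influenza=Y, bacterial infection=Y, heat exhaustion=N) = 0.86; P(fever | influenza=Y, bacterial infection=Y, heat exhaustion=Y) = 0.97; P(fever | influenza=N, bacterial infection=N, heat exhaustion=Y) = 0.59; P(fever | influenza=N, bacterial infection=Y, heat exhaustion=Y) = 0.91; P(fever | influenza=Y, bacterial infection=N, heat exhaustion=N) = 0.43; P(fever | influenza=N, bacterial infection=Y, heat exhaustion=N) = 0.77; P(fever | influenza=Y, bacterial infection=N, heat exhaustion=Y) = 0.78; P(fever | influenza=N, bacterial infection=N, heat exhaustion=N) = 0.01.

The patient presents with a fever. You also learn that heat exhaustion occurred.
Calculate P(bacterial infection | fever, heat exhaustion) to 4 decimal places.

P(bacterial infection | fever, heat exhaustion) ≈ 0.2509

Numerator (weight on configurations with bacterial infection): 0.117572 + 0.058976 = 0.176548
The normalizing constant is 0.59*0.68*0.81 + 0.91*0.68*0.19 + 0.78*0.32*0.81 + 0.97*0.32*0.19 = 0.703696
Posterior = 0.176548 / 0.703696 ≈ 0.2509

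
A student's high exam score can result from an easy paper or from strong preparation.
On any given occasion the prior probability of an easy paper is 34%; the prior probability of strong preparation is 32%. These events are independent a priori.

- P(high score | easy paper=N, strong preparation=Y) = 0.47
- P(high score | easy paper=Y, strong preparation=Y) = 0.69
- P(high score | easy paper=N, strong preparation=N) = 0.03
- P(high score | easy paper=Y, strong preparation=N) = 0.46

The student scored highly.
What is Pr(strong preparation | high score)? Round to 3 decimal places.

Pr(strong preparation | high score) ≈ 0.593

By total probability over the 4 (easy paper, strong preparation) configurations:
  P(high score) = 0.03*0.66*0.68 + 0.47*0.66*0.32 + 0.46*0.34*0.68 + 0.69*0.34*0.32
        = 0.013464 + 0.099264 + 0.106352 + 0.075072 = 0.294152
The terms with strong preparation present sum to 0.174336, so
  P(strong preparation | high score) = 0.174336 / 0.294152 ≈ 0.593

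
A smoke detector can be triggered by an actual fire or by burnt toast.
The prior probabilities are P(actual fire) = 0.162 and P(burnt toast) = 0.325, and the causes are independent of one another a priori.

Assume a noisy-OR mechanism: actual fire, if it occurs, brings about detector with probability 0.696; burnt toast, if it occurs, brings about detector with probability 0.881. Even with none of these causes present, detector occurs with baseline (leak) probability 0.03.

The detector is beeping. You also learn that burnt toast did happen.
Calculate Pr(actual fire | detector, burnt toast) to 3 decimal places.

Under noisy-OR, P(detector | causes) = 1 − (1−0.03)·∏(1−qᵢ) over the active causes.
By total probability over both values of actual fire:
  P(detector | burnt toast) = 0.88457·0.838 + 0.964909·0.162
        = 0.741270 + 0.156315 = 0.897585
Keeping only the actual fire-present terms gives 0.156315, so
  P(actual fire | detector, burnt toast) = 0.156315 / 0.897585 ≈ 0.174

Pr(actual fire | detector, burnt toast) ≈ 0.174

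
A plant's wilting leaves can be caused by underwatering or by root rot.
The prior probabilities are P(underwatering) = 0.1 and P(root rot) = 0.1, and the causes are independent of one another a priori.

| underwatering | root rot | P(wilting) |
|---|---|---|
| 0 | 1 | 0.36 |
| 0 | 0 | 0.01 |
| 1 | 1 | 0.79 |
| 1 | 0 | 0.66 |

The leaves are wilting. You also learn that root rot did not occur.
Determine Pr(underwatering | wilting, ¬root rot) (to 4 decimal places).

Pr(underwatering | wilting, ¬root rot) ≈ 0.8800

Weight on underwatering=true, given the evidence: 0.66·0.1 = 0.066000
The normalizing constant is 0.01·0.9 + 0.66·0.1 = 0.075000
Posterior = 0.066000 / 0.075000 ≈ 0.8800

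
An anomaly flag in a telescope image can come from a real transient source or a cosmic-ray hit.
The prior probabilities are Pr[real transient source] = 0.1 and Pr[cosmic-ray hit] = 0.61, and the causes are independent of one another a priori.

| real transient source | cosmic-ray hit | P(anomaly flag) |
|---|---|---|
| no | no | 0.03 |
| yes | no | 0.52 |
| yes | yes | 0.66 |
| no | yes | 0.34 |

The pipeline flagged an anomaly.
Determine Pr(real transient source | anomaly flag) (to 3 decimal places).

Pr(real transient source | anomaly flag) ≈ 0.235

P(anomaly flag) = 0.03·0.9·0.39 + 0.34·0.9·0.61 + 0.52·0.1·0.39 + 0.66·0.1·0.61 = 0.010530 + 0.186660 + 0.020280 + 0.040260 = 0.257730
The real transient source-present share is 0.020280 + 0.040260 = 0.060540.
P(real transient source | anomaly flag) = 0.060540 / 0.257730 ≈ 0.235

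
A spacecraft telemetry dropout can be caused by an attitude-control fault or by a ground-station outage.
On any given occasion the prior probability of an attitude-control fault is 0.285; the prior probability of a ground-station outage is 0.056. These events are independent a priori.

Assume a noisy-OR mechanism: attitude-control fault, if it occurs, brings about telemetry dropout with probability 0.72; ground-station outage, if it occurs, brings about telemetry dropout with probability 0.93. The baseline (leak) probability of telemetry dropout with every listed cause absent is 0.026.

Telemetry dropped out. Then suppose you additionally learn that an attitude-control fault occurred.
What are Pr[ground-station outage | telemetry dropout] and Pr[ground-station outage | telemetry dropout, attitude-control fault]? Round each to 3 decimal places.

Pr[ground-station outage | telemetry dropout] ≈ 0.199; Pr[ground-station outage | telemetry dropout, attitude-control fault] ≈ 0.074

Under noisy-OR, P(telemetry dropout | causes) = 1 − (1−0.026)·∏(1−qᵢ) over the active causes.
For the numerator, keep only ground-station outage=true terms: 0.037310 + 0.015655 = 0.052965
Normalizer over all consistent configurations: 0.026×0.715×0.944 + 0.93182×0.715×0.056 + 0.72728×0.285×0.944 + 0.98091×0.285×0.056 = 0.266181
P(ground-station outage | telemetry dropout) = 0.052965/0.266181 ≈ 0.199

With the extra evidence:
By total probability over both values of ground-station outage:
  P(telemetry dropout | attitude-control fault) = 0.72728×0.944 + 0.98091×0.056
        = 0.686552 + 0.054931 = 0.741483
The terms with ground-station outage present sum to 0.054931, so
  P(ground-station outage | telemetry dropout, attitude-control fault) = 0.054931 / 0.741483 ≈ 0.074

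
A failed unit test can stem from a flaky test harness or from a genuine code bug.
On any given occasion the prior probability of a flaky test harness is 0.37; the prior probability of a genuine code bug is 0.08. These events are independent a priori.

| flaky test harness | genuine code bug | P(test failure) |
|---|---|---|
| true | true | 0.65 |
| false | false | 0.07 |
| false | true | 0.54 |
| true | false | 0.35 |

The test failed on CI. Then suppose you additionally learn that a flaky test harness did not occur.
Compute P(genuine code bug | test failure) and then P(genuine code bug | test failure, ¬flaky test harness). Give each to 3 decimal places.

P(test failure) = 0.07·0.63·0.92 + 0.54·0.63·0.08 + 0.35·0.37·0.92 + 0.65·0.37·0.08 = 0.040572 + 0.027216 + 0.119140 + 0.019240 = 0.206168
Restricting to configurations with genuine code bug present: 0.027216 + 0.019240 = 0.046456.
So P(genuine code bug | test failure) = 0.046456/0.206168 ≈ 0.225.

Now also conditioning on flaky test harness≠true:
By total probability over both values of genuine code bug:
  P(test failure | ¬flaky test harness) = 0.07·0.92 + 0.54·0.08
        = 0.064400 + 0.043200 = 0.107600
Configurations with genuine code bug contribute 0.043200, so
  P(genuine code bug | test failure, ¬flaky test harness) = 0.043200 / 0.107600 ≈ 0.401
Ruling out flaky test harness raises the posterior on genuine code bug — the flip side of explaining away.

P(genuine code bug | test failure) ≈ 0.225; P(genuine code bug | test failure, ¬flaky test harness) ≈ 0.401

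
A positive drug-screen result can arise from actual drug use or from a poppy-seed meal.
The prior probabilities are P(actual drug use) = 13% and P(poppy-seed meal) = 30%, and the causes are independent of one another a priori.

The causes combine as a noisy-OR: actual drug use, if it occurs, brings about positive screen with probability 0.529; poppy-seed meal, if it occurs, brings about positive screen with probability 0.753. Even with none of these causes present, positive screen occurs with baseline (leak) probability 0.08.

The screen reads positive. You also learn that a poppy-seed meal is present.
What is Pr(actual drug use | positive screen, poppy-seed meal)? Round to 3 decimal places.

Pr(actual drug use | positive screen, poppy-seed meal) ≈ 0.147

Under noisy-OR, P(positive screen | causes) = 1 − (1−0.08)·∏(1−qᵢ) over the active causes.
P(positive screen | poppy-seed meal) = 0.77276×0.87 + 0.89297×0.13 = 0.672301 + 0.116086 = 0.788387
Restricting to configurations with actual drug use present: 0.89297×0.13 = 0.116086.
P(actual drug use | positive screen, poppy-seed meal) = 0.116086 / 0.788387 ≈ 0.147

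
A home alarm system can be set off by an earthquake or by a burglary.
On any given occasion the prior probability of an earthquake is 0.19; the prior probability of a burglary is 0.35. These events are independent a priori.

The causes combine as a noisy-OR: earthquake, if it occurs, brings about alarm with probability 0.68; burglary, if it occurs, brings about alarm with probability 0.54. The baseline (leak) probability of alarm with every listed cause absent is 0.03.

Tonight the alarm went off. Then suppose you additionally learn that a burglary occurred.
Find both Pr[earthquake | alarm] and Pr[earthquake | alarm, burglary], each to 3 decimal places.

Pr[earthquake | alarm] ≈ 0.451; Pr[earthquake | alarm, burglary] ≈ 0.266

Under noisy-OR, P(alarm | causes) = 1 − (1−0.03)·∏(1−qᵢ) over the active causes.
Numerator (weight on configurations with earthquake): 0.085166 + 0.057005 = 0.142171
The normalizing constant is 0.03·0.81·0.65 + 0.5538·0.81·0.35 + 0.6896·0.19·0.65 + 0.857216·0.19·0.35 = 0.314968
P(earthquake | alarm) = 0.142171/0.314968 ≈ 0.451

Now condition on the additional information:
For the numerator, keep only earthquake=true terms: 0.857216×0.19 = 0.162871
Denominator P(alarm | burglary): 0.5538×0.81 + 0.857216×0.19 = 0.611449
P(earthquake | alarm, burglary) = 0.162871/0.611449 ≈ 0.266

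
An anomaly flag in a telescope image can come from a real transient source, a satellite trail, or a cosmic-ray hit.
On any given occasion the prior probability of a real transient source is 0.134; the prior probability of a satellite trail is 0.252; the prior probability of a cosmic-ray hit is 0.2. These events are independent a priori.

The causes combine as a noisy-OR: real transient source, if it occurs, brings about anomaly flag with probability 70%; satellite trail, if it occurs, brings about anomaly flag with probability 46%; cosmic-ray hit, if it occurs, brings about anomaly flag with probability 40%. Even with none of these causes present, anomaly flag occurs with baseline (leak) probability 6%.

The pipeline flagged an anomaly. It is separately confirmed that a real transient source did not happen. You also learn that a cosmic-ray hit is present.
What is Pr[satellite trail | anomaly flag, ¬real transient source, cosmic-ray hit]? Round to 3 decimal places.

Under noisy-OR, P(anomaly flag | causes) = 1 − (1−0.06)·∏(1−qᵢ) over the active causes.
P(anomaly flag | ¬real transient source, cosmic-ray hit) = 0.436×0.748 + 0.69544×0.252 = 0.326128 + 0.175251 = 0.501379
Restricting to configurations with satellite trail present: 0.69544×0.252 = 0.175251.
Hence the posterior is 0.175251/0.501379 ≈ 0.350.

Pr[satellite trail | anomaly flag, ¬real transient source, cosmic-ray hit] ≈ 0.350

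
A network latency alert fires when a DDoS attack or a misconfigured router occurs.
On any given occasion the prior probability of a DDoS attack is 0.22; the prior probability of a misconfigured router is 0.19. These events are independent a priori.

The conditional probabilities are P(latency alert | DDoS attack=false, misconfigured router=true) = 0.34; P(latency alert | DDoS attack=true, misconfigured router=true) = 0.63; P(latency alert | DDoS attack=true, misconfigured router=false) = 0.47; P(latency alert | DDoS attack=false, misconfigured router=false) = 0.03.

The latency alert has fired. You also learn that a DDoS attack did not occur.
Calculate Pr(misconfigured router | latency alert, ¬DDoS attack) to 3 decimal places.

Pr(misconfigured router | latency alert, ¬DDoS attack) ≈ 0.727

For the numerator, keep only misconfigured router=true terms: 0.34*0.19 = 0.064600
Denominator P(latency alert | ¬DDoS attack): 0.03*0.81 + 0.34*0.19 = 0.088900
P(misconfigured router | latency alert, ¬DDoS attack) = 0.064600/0.088900 ≈ 0.727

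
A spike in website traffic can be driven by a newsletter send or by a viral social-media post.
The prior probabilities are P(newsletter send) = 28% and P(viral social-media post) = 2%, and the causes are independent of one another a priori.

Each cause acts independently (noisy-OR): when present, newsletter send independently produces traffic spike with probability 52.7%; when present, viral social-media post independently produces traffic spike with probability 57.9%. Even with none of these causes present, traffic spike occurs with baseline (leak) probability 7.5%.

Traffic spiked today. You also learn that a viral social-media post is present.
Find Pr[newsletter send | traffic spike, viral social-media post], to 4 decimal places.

Pr[newsletter send | traffic spike, viral social-media post] ≈ 0.3419

Under noisy-OR, P(traffic spike | causes) = 1 − (1−0.075)·∏(1−qᵢ) over the active causes.
Enumerate both values of newsletter send and weight by the priors:
  P(traffic spike | viral social-media post) = 0.610575*0.72 + 0.815802*0.28
        = 0.439614 + 0.228425 = 0.668039
Keeping only the newsletter send-present terms gives 0.228425, so
  P(newsletter send | traffic spike, viral social-media post) = 0.228425 / 0.668039 ≈ 0.3419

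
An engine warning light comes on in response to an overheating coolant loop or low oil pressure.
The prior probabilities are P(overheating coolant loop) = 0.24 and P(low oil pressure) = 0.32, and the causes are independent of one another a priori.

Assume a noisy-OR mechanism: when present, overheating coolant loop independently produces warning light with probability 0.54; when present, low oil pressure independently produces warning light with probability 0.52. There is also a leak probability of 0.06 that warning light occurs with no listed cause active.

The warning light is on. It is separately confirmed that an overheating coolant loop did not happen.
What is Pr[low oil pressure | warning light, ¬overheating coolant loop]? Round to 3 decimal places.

Under noisy-OR, P(warning light | causes) = 1 − (1−0.06)·∏(1−qᵢ) over the active causes.
Enumerate both values of low oil pressure and weight by the priors:
  P(warning light | ¬overheating coolant loop) = 0.06*0.68 + 0.5488*0.32
        = 0.040800 + 0.175616 = 0.216416
Configurations with low oil pressure contribute 0.175616, so
  P(low oil pressure | warning light, ¬overheating coolant loop) = 0.175616 / 0.216416 ≈ 0.811

Pr[low oil pressure | warning light, ¬overheating coolant loop] ≈ 0.811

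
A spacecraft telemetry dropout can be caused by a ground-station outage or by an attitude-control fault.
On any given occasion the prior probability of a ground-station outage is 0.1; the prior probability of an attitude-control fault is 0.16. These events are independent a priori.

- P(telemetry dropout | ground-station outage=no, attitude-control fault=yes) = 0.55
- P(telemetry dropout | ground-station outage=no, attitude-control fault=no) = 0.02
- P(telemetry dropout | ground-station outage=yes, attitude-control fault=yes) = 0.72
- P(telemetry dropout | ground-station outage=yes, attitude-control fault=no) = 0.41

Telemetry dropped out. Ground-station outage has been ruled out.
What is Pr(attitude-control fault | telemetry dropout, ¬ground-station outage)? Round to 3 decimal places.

Pr(attitude-control fault | telemetry dropout, ¬ground-station outage) ≈ 0.840

P(telemetry dropout | ¬ground-station outage) = 0.02×0.84 + 0.55×0.16 = 0.016800 + 0.088000 = 0.104800
The attitude-control fault-present share is 0.55×0.16 = 0.088000.
So P(attitude-control fault | telemetry dropout, ¬ground-station outage) = 0.088000/0.104800 ≈ 0.840.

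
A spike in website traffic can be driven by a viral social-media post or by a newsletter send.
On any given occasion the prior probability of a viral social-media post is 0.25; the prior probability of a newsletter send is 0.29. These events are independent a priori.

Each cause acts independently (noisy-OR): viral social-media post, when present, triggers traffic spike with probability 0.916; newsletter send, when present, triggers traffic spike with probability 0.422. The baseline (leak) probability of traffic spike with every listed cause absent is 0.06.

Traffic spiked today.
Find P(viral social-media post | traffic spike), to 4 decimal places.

P(viral social-media post | traffic spike) ≈ 0.6393

Under noisy-OR, P(traffic spike | causes) = 1 − (1−0.06)·∏(1−qᵢ) over the active causes.
Enumerate the 4 (viral social-media post, newsletter send) configurations and weight by the priors:
  P(traffic spike) = 0.06·0.75·0.71 + 0.45668·0.75·0.29 + 0.92104·0.25·0.71 + 0.954361·0.25·0.29
        = 0.031950 + 0.099328 + 0.163485 + 0.069191 = 0.363954
Keeping only the viral social-media post-present terms gives 0.232676, so
  P(viral social-media post | traffic spike) = 0.232676 / 0.363954 ≈ 0.6393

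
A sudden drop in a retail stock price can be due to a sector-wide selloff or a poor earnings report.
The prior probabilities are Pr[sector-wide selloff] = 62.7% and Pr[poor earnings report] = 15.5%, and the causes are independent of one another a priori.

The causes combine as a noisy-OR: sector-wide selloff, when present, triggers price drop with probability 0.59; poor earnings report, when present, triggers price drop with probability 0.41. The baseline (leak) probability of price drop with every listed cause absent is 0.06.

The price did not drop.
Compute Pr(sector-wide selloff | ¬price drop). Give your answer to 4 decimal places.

Pr(sector-wide selloff | ¬price drop) ≈ 0.4080

Under noisy-OR, P(price drop | causes) = 1 − (1−0.06)·∏(1−qᵢ) over the active causes.
Sum P(¬price drop|·) weighted by the priors over the 4 (sector-wide selloff, poor earnings report) configurations:
  P(¬price drop) = 0.94·0.373·0.845 + 0.5546·0.373·0.155 + 0.3854·0.627·0.845 + 0.227386·0.627·0.155
        = 0.296274 + 0.032064 + 0.204191 + 0.022099 = 0.554628
The terms with sector-wide selloff present sum to 0.226290, so
  P(sector-wide selloff | ¬price drop) = 0.226290 / 0.554628 ≈ 0.4080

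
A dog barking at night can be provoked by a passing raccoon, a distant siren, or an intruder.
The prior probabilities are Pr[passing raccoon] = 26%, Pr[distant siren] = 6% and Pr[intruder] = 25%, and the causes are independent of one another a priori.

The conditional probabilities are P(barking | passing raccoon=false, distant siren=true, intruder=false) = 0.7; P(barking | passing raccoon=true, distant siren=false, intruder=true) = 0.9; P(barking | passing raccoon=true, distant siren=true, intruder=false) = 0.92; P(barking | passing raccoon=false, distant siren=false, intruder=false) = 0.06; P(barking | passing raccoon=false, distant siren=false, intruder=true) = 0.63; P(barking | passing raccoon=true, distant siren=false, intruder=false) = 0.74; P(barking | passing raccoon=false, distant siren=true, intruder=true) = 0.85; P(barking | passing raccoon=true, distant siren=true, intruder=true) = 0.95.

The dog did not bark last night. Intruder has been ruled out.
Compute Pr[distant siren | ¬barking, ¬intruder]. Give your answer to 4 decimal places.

Pr[distant siren | ¬barking, ¬intruder] ≈ 0.0199

By total probability over the 4 (passing raccoon, distant siren) configurations:
  P(¬barking | ¬intruder) = 0.94×0.74×0.94 + 0.3×0.74×0.06 + 0.26×0.26×0.94 + 0.08×0.26×0.06
        = 0.653864 + 0.013320 + 0.063544 + 0.001248 = 0.731976
Configurations with distant siren contribute 0.014568, so
  P(distant siren | ¬barking, ¬intruder) = 0.014568 / 0.731976 ≈ 0.0199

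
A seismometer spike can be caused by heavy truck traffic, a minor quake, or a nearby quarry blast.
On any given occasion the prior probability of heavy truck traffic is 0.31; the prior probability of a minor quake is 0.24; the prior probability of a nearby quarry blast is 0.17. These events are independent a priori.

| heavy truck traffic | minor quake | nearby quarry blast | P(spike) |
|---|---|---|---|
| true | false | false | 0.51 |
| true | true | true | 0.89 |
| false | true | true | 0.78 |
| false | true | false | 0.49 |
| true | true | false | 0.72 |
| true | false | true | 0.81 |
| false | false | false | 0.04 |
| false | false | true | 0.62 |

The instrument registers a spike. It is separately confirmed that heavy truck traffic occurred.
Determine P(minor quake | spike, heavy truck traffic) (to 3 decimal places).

P(minor quake | spike, heavy truck traffic) ≈ 0.297

P(spike | heavy truck traffic) = 0.51·0.76·0.83 + 0.81·0.76·0.17 + 0.72·0.24·0.83 + 0.89·0.24·0.17 = 0.321708 + 0.104652 + 0.143424 + 0.036312 = 0.606096
Of this, 0.179736 comes from 0.143424 + 0.036312 (the minor quake=true cases).
P(minor quake | spike, heavy truck traffic) = 0.179736 / 0.606096 ≈ 0.297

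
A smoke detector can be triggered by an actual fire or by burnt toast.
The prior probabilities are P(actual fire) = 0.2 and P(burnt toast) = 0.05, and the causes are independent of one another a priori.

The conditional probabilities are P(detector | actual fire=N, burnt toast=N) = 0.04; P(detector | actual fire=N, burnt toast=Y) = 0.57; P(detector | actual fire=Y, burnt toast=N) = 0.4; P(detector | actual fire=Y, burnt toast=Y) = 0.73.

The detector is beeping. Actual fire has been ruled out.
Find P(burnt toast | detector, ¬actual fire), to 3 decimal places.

P(burnt toast | detector, ¬actual fire) ≈ 0.429

Weight on burnt toast=true, given the evidence: 0.57*0.05 = 0.028500
The normalizing constant is 0.04*0.95 + 0.57*0.05 = 0.066500
Posterior = 0.028500 / 0.066500 ≈ 0.429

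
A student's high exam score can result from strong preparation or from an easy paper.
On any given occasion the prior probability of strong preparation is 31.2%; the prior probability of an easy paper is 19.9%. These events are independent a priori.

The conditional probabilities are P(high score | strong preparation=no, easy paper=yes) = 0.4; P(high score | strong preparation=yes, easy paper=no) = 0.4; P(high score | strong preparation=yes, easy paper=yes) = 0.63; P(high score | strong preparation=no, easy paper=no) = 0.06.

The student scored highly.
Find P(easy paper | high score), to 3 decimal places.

P(easy paper | high score) ≈ 0.414

P(high score) = 0.06×0.688×0.801 + 0.4×0.688×0.199 + 0.4×0.312×0.801 + 0.63×0.312×0.199 = 0.033065 + 0.054765 + 0.099965 + 0.039115 = 0.226910
Restricting to configurations with easy paper present: 0.054765 + 0.039115 = 0.093880.
Hence the posterior is 0.093880/0.226910 ≈ 0.414.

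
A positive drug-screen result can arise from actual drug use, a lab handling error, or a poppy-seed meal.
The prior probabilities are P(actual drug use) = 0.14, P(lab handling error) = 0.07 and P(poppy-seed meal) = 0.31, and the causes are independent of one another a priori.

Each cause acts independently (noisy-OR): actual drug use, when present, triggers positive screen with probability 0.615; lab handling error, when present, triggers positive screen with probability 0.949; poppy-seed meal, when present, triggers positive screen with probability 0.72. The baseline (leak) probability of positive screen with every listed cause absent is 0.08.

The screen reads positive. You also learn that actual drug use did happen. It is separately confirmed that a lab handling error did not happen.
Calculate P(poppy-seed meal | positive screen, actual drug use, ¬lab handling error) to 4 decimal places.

P(poppy-seed meal | positive screen, actual drug use, ¬lab handling error) ≈ 0.3853

Under noisy-OR, P(positive screen | causes) = 1 − (1−0.08)·∏(1−qᵢ) over the active causes.
Sum P(positive screen|·) weighted by the priors over both values of poppy-seed meal:
  P(positive screen | actual drug use, ¬lab handling error) = 0.6458×0.69 + 0.900824×0.31
        = 0.445602 + 0.279255 = 0.724857
Keeping only the poppy-seed meal-present terms gives 0.279255, so
  P(poppy-seed meal | positive screen, actual drug use, ¬lab handling error) = 0.279255 / 0.724857 ≈ 0.3853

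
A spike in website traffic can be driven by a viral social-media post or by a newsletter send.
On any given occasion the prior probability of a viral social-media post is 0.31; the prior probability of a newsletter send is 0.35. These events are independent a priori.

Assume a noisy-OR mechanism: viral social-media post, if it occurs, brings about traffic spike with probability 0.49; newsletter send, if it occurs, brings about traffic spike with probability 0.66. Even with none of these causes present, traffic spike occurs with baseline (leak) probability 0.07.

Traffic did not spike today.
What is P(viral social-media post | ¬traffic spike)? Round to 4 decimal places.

Under noisy-OR, P(traffic spike | causes) = 1 − (1−0.07)·∏(1−qᵢ) over the active causes.
P(¬traffic spike) = 0.93×0.69×0.65 + 0.3162×0.69×0.35 + 0.4743×0.31×0.65 + 0.161262×0.31×0.35 = 0.417105 + 0.076362 + 0.095571 + 0.017497 = 0.606535
Of this, 0.113068 comes from 0.095571 + 0.017497 (the viral social-media post=true cases).
P(viral social-media post | ¬traffic spike) = 0.113068 / 0.606535 ≈ 0.1864

P(viral social-media post | ¬traffic spike) ≈ 0.1864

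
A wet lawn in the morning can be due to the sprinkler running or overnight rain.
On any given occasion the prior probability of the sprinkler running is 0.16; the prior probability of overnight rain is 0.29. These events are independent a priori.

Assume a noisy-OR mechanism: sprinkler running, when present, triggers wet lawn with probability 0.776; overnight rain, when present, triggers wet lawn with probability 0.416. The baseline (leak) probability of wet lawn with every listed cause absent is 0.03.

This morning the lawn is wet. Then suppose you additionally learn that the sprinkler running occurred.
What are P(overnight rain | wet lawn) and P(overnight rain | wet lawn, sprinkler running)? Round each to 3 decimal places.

Under noisy-OR, P(wet lawn | causes) = 1 − (1−0.03)·∏(1−qᵢ) over the active causes.
Weight on overnight rain=true, given the evidence: 0.105605 + 0.040512 = 0.146117
Normalizer over all consistent configurations: 0.03·0.84·0.71 + 0.43352·0.84·0.29 + 0.78272·0.16·0.71 + 0.873108·0.16·0.29 = 0.252926
P(overnight rain | wet lawn) = 0.146117/0.252926 ≈ 0.578

With the extra evidence:
By total probability over both values of overnight rain:
  P(wet lawn | sprinkler running) = 0.78272×0.71 + 0.873108×0.29
        = 0.555731 + 0.253201 = 0.808932
Keeping only the overnight rain-present terms gives 0.253201, so
  P(overnight rain | wet lawn, sprinkler running) = 0.253201 / 0.808932 ≈ 0.313
Conditioning on sprinkler running lowers the posterior on overnight rain: the classic explaining-away effect in a common-effect structure.

P(overnight rain | wet lawn) ≈ 0.578; P(overnight rain | wet lawn, sprinkler running) ≈ 0.313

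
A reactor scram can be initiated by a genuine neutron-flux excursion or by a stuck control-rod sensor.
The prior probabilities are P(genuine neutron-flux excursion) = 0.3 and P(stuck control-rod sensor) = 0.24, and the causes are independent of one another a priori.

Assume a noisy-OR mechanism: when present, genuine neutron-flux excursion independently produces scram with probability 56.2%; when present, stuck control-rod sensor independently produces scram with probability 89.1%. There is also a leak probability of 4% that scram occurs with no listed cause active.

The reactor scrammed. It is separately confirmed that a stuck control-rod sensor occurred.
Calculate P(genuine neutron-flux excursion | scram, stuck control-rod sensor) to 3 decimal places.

P(genuine neutron-flux excursion | scram, stuck control-rod sensor) ≈ 0.314

Under noisy-OR, P(scram | causes) = 1 − (1−0.04)·∏(1−qᵢ) over the active causes.
Numerator (weight on configurations with genuine neutron-flux excursion): 0.954168*0.3 = 0.286250
The normalizing constant is 0.89536*0.7 + 0.954168*0.3 = 0.913002
Posterior = 0.286250 / 0.913002 ≈ 0.314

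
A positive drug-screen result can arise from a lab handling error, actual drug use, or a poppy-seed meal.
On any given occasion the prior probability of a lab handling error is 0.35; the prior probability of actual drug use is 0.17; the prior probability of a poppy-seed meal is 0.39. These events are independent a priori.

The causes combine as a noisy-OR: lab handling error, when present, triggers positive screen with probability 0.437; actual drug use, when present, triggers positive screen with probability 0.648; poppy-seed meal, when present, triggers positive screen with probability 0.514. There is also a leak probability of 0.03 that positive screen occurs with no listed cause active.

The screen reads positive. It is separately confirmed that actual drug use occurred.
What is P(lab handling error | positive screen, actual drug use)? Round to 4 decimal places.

P(lab handling error | positive screen, actual drug use) ≈ 0.3853

Under noisy-OR, P(positive screen | causes) = 1 − (1−0.03)·∏(1−qᵢ) over the active causes.
P(positive screen | actual drug use) = 0.65856×0.65×0.61 + 0.83406×0.65×0.39 + 0.807769×0.35×0.61 + 0.906576×0.35×0.39 = 0.261119 + 0.211434 + 0.172459 + 0.123748 = 0.768760
Restricting to configurations with lab handling error present: 0.172459 + 0.123748 = 0.296207.
So P(lab handling error | positive screen, actual drug use) = 0.296207/0.768760 ≈ 0.3853.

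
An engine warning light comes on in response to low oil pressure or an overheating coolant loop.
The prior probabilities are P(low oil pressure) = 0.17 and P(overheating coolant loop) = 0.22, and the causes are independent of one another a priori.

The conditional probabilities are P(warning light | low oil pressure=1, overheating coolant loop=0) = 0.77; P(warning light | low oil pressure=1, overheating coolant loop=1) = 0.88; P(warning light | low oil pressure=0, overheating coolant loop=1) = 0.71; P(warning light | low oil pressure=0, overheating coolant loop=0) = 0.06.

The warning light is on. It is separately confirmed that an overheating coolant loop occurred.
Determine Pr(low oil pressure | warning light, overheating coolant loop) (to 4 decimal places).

P(warning light | overheating coolant loop) = 0.71*0.83 + 0.88*0.17 = 0.589300 + 0.149600 = 0.738900
Of this, 0.149600 comes from 0.88*0.17 (the low oil pressure=true cases).
Hence the posterior is 0.149600/0.738900 ≈ 0.2025.

Pr(low oil pressure | warning light, overheating coolant loop) ≈ 0.2025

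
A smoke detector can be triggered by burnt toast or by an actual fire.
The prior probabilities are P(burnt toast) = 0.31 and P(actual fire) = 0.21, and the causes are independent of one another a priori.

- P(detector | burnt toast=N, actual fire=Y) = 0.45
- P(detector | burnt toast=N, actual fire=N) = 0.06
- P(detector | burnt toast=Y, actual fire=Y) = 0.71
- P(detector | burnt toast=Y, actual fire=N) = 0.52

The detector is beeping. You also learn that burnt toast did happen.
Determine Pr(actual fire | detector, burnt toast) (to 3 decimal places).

P(detector | burnt toast) = 0.52*0.79 + 0.71*0.21 = 0.410800 + 0.149100 = 0.559900
The actual fire-present share is 0.71*0.21 = 0.149100.
So P(actual fire | detector, burnt toast) = 0.149100/0.559900 ≈ 0.266.

Pr(actual fire | detector, burnt toast) ≈ 0.266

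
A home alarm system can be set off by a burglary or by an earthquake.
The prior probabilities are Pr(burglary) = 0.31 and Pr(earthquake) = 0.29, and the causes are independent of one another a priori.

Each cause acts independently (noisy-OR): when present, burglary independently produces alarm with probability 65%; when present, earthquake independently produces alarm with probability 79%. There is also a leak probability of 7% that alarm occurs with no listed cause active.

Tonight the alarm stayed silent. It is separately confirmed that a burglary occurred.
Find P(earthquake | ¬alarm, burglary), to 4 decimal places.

Under noisy-OR, P(alarm | causes) = 1 − (1−0.07)·∏(1−qᵢ) over the active causes.
Sum P(¬alarm|·) weighted by the priors over both values of earthquake:
  P(¬alarm | burglary) = 0.3255×0.71 + 0.068355×0.29
        = 0.231105 + 0.019823 = 0.250928
Configurations with earthquake contribute 0.019823, so
  P(earthquake | ¬alarm, burglary) = 0.019823 / 0.250928 ≈ 0.0790

P(earthquake | ¬alarm, burglary) ≈ 0.0790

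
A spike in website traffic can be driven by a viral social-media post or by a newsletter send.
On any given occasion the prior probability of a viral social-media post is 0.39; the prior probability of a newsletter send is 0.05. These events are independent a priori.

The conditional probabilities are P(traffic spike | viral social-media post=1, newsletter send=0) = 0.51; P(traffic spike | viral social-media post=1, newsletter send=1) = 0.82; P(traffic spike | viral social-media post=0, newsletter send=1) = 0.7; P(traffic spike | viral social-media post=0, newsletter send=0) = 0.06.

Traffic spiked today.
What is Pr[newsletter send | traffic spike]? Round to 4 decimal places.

Pr[newsletter send | traffic spike] ≈ 0.1430

Enumerate the 4 (viral social-media post, newsletter send) configurations and weight by the priors:
  P(traffic spike) = 0.06×0.61×0.95 + 0.7×0.61×0.05 + 0.51×0.39×0.95 + 0.82×0.39×0.05
        = 0.034770 + 0.021350 + 0.188955 + 0.015990 = 0.261065
Keeping only the newsletter send-present terms gives 0.037340, so
  P(newsletter send | traffic spike) = 0.037340 / 0.261065 ≈ 0.1430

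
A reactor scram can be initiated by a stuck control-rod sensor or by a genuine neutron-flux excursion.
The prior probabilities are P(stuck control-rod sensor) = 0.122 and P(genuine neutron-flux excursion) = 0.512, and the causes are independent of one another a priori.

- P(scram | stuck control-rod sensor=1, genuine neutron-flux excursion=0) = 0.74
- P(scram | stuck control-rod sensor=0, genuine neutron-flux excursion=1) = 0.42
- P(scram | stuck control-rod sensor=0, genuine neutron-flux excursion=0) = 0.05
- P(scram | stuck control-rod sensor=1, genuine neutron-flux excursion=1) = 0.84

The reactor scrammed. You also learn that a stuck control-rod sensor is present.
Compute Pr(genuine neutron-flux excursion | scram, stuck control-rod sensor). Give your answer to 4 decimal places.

Pr(genuine neutron-flux excursion | scram, stuck control-rod sensor) ≈ 0.5436

P(scram | stuck control-rod sensor) = 0.74×0.488 + 0.84×0.512 = 0.361120 + 0.430080 = 0.791200
The genuine neutron-flux excursion-present share is 0.84×0.512 = 0.430080.
Hence the posterior is 0.430080/0.791200 ≈ 0.5436.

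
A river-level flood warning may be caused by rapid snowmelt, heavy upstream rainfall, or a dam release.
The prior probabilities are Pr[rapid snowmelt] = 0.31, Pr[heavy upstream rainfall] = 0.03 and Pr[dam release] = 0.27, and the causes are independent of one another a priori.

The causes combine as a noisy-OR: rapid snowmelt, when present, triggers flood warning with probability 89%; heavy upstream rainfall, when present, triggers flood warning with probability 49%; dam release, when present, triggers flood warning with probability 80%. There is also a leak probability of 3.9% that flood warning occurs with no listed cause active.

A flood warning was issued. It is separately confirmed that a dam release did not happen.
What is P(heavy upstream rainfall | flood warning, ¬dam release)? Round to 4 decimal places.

P(heavy upstream rainfall | flood warning, ¬dam release) ≈ 0.0616

Under noisy-OR, P(flood warning | causes) = 1 − (1−0.039)·∏(1−qᵢ) over the active causes.
Numerator (weight on configurations with heavy upstream rainfall): 0.010555 + 0.008799 = 0.019354
Denominator P(flood warning | ¬dam release): 0.039×0.69×0.97 + 0.50989×0.69×0.03 + 0.89429×0.31×0.97 + 0.946088×0.31×0.03 = 0.314370
Posterior = 0.019354 / 0.314370 ≈ 0.0616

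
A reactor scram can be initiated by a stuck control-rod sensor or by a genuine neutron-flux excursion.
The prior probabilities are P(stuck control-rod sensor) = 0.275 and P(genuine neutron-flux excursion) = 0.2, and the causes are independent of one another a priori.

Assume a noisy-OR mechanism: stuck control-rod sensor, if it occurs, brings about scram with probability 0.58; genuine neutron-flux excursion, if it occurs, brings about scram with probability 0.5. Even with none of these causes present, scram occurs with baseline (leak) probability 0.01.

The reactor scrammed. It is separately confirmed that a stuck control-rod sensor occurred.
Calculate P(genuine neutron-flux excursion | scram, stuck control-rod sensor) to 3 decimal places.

Under noisy-OR, P(scram | causes) = 1 − (1−0.01)·∏(1−qᵢ) over the active causes.
Sum P(scram|·) weighted by the priors over both values of genuine neutron-flux excursion:
  P(scram | stuck control-rod sensor) = 0.5842·0.8 + 0.7921·0.2
        = 0.467360 + 0.158420 = 0.625780
Configurations with genuine neutron-flux excursion contribute 0.158420, so
  P(genuine neutron-flux excursion | scram, stuck control-rod sensor) = 0.158420 / 0.625780 ≈ 0.253

P(genuine neutron-flux excursion | scram, stuck control-rod sensor) ≈ 0.253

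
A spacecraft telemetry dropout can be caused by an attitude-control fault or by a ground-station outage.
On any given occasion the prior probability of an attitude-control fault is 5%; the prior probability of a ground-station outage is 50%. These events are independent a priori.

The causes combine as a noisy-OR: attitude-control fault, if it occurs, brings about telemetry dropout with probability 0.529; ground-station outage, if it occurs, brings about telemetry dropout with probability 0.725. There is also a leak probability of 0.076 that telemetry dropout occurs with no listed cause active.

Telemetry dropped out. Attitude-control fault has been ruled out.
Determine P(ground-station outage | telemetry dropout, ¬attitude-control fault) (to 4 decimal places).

Under noisy-OR, P(telemetry dropout | causes) = 1 − (1−0.076)·∏(1−qᵢ) over the active causes.
By total probability over both values of ground-station outage:
  P(telemetry dropout | ¬attitude-control fault) = 0.076·0.5 + 0.7459·0.5
        = 0.038000 + 0.372950 = 0.410950
Keeping only the ground-station outage-present terms gives 0.372950, so
  P(ground-station outage | telemetry dropout, ¬attitude-control fault) = 0.372950 / 0.410950 ≈ 0.9075

P(ground-station outage | telemetry dropout, ¬attitude-control fault) ≈ 0.9075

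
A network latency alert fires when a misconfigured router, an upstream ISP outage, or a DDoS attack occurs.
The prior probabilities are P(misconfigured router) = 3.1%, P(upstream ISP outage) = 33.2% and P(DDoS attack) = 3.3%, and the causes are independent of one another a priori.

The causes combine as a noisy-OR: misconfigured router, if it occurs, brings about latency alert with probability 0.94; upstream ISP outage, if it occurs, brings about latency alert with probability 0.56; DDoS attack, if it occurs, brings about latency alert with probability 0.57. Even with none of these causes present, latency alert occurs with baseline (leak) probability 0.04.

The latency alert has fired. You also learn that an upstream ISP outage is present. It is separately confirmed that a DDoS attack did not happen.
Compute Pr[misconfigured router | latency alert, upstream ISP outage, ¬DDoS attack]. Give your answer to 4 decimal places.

Under noisy-OR, P(latency alert | causes) = 1 − (1−0.04)·∏(1−qᵢ) over the active causes.
Enumerate both values of misconfigured router and weight by the priors:
  P(latency alert | upstream ISP outage, ¬DDoS attack) = 0.5776·0.969 + 0.974656·0.031
        = 0.559694 + 0.030214 = 0.589908
Keeping only the misconfigured router-present terms gives 0.030214, so
  P(misconfigured router | latency alert, upstream ISP outage, ¬DDoS attack) = 0.030214 / 0.589908 ≈ 0.0512

Pr[misconfigured router | latency alert, upstream ISP outage, ¬DDoS attack] ≈ 0.0512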